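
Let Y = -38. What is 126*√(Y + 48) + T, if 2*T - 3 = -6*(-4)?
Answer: 27/2 + 126*√10 ≈ 411.95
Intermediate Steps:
T = 27/2 (T = 3/2 + (-6*(-4))/2 = 3/2 + (½)*24 = 3/2 + 12 = 27/2 ≈ 13.500)
126*√(Y + 48) + T = 126*√(-38 + 48) + 27/2 = 126*√10 + 27/2 = 27/2 + 126*√10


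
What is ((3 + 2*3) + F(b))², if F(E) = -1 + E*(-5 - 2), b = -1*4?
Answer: 1296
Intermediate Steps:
b = -4
F(E) = -1 - 7*E (F(E) = -1 + E*(-7) = -1 - 7*E)
((3 + 2*3) + F(b))² = ((3 + 2*3) + (-1 - 7*(-4)))² = ((3 + 6) + (-1 + 28))² = (9 + 27)² = 36² = 1296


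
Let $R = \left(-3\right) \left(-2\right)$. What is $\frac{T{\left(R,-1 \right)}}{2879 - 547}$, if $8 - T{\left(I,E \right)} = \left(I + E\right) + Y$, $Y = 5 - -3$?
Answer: $- \frac{5}{2332} \approx -0.0021441$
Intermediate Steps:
$R = 6$
$Y = 8$ ($Y = 5 + 3 = 8$)
$T{\left(I,E \right)} = - E - I$ ($T{\left(I,E \right)} = 8 - \left(\left(I + E\right) + 8\right) = 8 - \left(\left(E + I\right) + 8\right) = 8 - \left(8 + E + I\right) = - E - I$)
$\frac{T{\left(R,-1 \right)}}{2879 - 547} = \frac{\left(-1\right) \left(-1\right) - 6}{2879 - 547} = \frac{1 - 6}{2332} = \frac{1}{2332} \left(-5\right) = - \frac{5}{2332}$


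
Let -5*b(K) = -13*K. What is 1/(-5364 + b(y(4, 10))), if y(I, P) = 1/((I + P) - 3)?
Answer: -55/295007 ≈ -0.00018644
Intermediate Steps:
y(I, P) = 1/(-3 + I + P)
b(K) = 13*K/5 (b(K) = -(-13)*K/5 = 13*K/5)
1/(-5364 + b(y(4, 10))) = 1/(-5364 + 13/(5*(-3 + 4 + 10))) = 1/(-5364 + (13/5)/11) = 1/(-5364 + (13/5)*(1/11)) = 1/(-5364 + 13/55) = 1/(-295007/55) = -55/295007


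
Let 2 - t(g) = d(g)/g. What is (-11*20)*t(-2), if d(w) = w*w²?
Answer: 440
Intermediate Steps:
d(w) = w³
t(g) = 2 - g² (t(g) = 2 - g³/g = 2 - g²)
(-11*20)*t(-2) = (-11*20)*(2 - 1*(-2)²) = -220*(2 - 1*4) = -220*(2 - 4) = -220*(-2) = 440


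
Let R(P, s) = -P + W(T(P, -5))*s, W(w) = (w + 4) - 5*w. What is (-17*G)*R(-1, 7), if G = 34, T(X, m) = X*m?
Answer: 64158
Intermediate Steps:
W(w) = 4 - 4*w (W(w) = (4 + w) - 5*w = 4 - 4*w)
R(P, s) = -P + s*(4 + 20*P) (R(P, s) = -P + (4 - 4*P*(-5))*s = -P + (4 - (-20)*P)*s = -P + (4 + 20*P)*s = -P + s*(4 + 20*P))
(-17*G)*R(-1, 7) = (-17*34)*(-1*(-1) + 4*7 + 20*(-1)*7) = -578*(1 + 28 - 140) = -578*(-111) = 64158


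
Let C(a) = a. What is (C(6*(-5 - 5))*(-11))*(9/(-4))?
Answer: -1485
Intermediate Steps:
(C(6*(-5 - 5))*(-11))*(9/(-4)) = ((6*(-5 - 5))*(-11))*(9/(-4)) = ((6*(-10))*(-11))*(9*(-¼)) = -60*(-11)*(-9/4) = 660*(-9/4) = -1485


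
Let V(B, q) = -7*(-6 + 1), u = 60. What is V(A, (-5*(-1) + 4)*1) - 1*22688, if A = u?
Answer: -22653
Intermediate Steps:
A = 60
V(B, q) = 35 (V(B, q) = -7*(-5) = 35)
V(A, (-5*(-1) + 4)*1) - 1*22688 = 35 - 1*22688 = 35 - 22688 = -22653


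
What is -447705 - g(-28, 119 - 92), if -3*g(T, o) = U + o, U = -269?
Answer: -1343357/3 ≈ -4.4779e+5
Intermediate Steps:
g(T, o) = 269/3 - o/3 (g(T, o) = -(-269 + o)/3 = 269/3 - o/3)
-447705 - g(-28, 119 - 92) = -447705 - (269/3 - (119 - 92)/3) = -447705 - (269/3 - ⅓*27) = -447705 - (269/3 - 9) = -447705 - 1*242/3 = -447705 - 242/3 = -1343357/3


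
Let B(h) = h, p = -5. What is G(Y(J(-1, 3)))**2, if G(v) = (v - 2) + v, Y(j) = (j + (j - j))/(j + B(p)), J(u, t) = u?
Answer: 25/9 ≈ 2.7778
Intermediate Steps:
Y(j) = j/(-5 + j) (Y(j) = (j + (j - j))/(j - 5) = (j + 0)/(-5 + j) = j/(-5 + j))
G(v) = -2 + 2*v (G(v) = (-2 + v) + v = -2 + 2*v)
G(Y(J(-1, 3)))**2 = (-2 + 2*(-1/(-5 - 1)))**2 = (-2 + 2*(-1/(-6)))**2 = (-2 + 2*(-1*(-1/6)))**2 = (-2 + 2*(1/6))**2 = (-2 + 1/3)**2 = (-5/3)**2 = 25/9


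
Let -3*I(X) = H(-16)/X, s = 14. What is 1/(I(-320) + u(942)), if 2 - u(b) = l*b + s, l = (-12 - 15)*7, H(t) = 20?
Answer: 48/8545249 ≈ 5.6172e-6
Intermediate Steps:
l = -189 (l = -27*7 = -189)
I(X) = -20/(3*X)
u(b) = -12 + 189*b (u(b) = 2 - (-189*b + 14) = 2 - (14 - 189*b) = 2 + (-14 + 189*b) = -12 + 189*b)
1/(I(-320) + u(942)) = 1/(-20/3/(-320) + (-12 + 189*942)) = 1/(-20/3*(-1/320) + (-12 + 178038)) = 1/(1/48 + 178026) = 1/(8545249/48) = 48/8545249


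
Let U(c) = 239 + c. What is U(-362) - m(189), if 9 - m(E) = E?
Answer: 57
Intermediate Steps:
m(E) = 9 - E
U(-362) - m(189) = (239 - 362) - (9 - 1*189) = -123 - (9 - 189) = -123 - 1*(-180) = -123 + 180 = 57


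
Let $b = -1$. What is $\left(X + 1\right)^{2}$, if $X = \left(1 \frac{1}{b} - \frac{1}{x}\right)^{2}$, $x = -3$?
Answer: $\frac{169}{81} \approx 2.0864$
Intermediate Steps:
$X = \frac{4}{9}$ ($X = \left(1 \frac{1}{-1} - \frac{1}{-3}\right)^{2} = \left(1 \left(-1\right) - - \frac{1}{3}\right)^{2} = \left(-1 + \frac{1}{3}\right)^{2} = \left(- \frac{2}{3}\right)^{2} = \frac{4}{9} \approx 0.44444$)
$\left(X + 1\right)^{2} = \left(\frac{4}{9} + 1\right)^{2} = \left(\frac{13}{9}\right)^{2} = \frac{169}{81}$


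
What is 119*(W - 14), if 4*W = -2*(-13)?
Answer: -1785/2 ≈ -892.50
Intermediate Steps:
W = 13/2 (W = (-2*(-13))/4 = (¼)*26 = 13/2 ≈ 6.5000)
119*(W - 14) = 119*(13/2 - 14) = 119*(-15/2) = -1785/2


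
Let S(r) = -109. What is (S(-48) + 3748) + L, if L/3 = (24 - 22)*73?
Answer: 4077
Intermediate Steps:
L = 438 (L = 3*((24 - 22)*73) = 3*(2*73) = 3*146 = 438)
(S(-48) + 3748) + L = (-109 + 3748) + 438 = 3639 + 438 = 4077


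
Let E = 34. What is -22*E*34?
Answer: -25432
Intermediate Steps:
-22*E*34 = -22*34*34 = -748*34 = -25432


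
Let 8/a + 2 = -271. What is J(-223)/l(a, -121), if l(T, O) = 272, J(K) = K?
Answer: -223/272 ≈ -0.81985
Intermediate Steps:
a = -8/273 (a = 8/(-2 - 271) = 8/(-273) = 8*(-1/273) = -8/273 ≈ -0.029304)
J(-223)/l(a, -121) = -223/272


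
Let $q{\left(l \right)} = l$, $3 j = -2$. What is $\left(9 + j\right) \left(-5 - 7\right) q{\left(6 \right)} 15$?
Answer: $-9000$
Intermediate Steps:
$j = - \frac{2}{3}$ ($j = \frac{1}{3} \left(-2\right) = - \frac{2}{3} \approx -0.66667$)
$\left(9 + j\right) \left(-5 - 7\right) q{\left(6 \right)} 15 = \left(9 - \frac{2}{3}\right) \left(-5 - 7\right) 6 \cdot 15 = \frac{25}{3} \left(-12\right) 6 \cdot 15 = \left(-100\right) 6 \cdot 15 = \left(-600\right) 15 = -9000$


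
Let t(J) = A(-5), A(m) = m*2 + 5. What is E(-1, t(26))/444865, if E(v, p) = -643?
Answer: -643/444865 ≈ -0.0014454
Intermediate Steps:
A(m) = 5 + 2*m (A(m) = 2*m + 5 = 5 + 2*m)
t(J) = -5 (t(J) = 5 + 2*(-5) = 5 - 10 = -5)
E(-1, t(26))/444865 = -643/444865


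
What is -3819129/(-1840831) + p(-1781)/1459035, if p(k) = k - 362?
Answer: 5568297979682/2685836858085 ≈ 2.0732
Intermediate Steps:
p(k) = -362 + k
-3819129/(-1840831) + p(-1781)/1459035 = -3819129/(-1840831) + (-362 - 1781)/1459035 = -3819129*(-1/1840831) - 2143*1/1459035 = 3819129/1840831 - 2143/1459035 = 5568297979682/2685836858085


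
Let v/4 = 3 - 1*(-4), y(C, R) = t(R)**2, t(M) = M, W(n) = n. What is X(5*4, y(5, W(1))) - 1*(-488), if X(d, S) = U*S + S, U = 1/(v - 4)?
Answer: 11737/24 ≈ 489.04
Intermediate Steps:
y(C, R) = R**2
v = 28 (v = 4*(3 - 1*(-4)) = 4*(3 + 4) = 4*7 = 28)
U = 1/24 (U = 1/(28 - 4) = 1/24 ≈ 0.041667)
X(d, S) = 25*S/24 (X(d, S) = S/24 + S = 25*S/24)
X(5*4, y(5, W(1))) - 1*(-488) = (25/24)*1**2 - 1*(-488) = (25/24)*1 + 488 = 25/24 + 488 = 11737/24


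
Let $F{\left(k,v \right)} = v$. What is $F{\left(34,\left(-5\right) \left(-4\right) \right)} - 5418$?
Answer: $-5398$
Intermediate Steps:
$F{\left(34,\left(-5\right) \left(-4\right) \right)} - 5418 = \left(-5\right) \left(-4\right) - 5418 = 20 - 5418 = -5398$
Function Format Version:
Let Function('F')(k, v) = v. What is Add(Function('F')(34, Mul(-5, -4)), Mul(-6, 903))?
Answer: -5398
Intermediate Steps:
Add(Function('F')(34, Mul(-5, -4)), Mul(-6, 903)) = Add(Mul(-5, -4), Mul(-6, 903)) = Add(20, -5418) = -5398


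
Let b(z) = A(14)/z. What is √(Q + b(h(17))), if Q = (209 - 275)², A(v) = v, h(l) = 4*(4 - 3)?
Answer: √17438/2 ≈ 66.026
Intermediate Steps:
h(l) = 4 (h(l) = 4*1 = 4)
b(z) = 14/z
Q = 4356 (Q = (-66)² = 4356)
√(Q + b(h(17))) = √(4356 + 14/4) = √(4356 + 14*(¼)) = √(4356 + 7/2) = √(8719/2) = √17438/2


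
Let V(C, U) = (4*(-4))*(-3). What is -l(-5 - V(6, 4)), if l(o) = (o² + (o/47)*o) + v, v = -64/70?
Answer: -4717616/1645 ≈ -2867.9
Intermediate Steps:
v = -32/35 (v = -64*1/70 = -32/35 ≈ -0.91429)
V(C, U) = 48 (V(C, U) = -16*(-3) = 48)
l(o) = -32/35 + 48*o²/47 (l(o) = (o² + (o/47)*o) - 32/35 = (o² + o²/47) - 32/35 = 48*o²/47 - 32/35 = -32/35 + 48*o²/47)
-l(-5 - V(6, 4)) = -(-32/35 + 48*(-5 - 1*48)²/47) = -(-32/35 + 48*(-5 - 48)²/47) = -(-32/35 + (48/47)*(-53)²) = -(-32/35 + (48/47)*2809) = -(-32/35 + 134832/47) = -1*4717616/1645 = -4717616/1645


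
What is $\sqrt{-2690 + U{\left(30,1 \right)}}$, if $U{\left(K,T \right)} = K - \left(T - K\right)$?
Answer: $i \sqrt{2631} \approx 51.293 i$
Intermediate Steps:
$U{\left(K,T \right)} = - T + 2 K$ ($U{\left(K,T \right)} = K + \left(K - T\right) = - T + 2 K$)
$\sqrt{-2690 + U{\left(30,1 \right)}} = \sqrt{-2690 + \left(\left(-1\right) 1 + 2 \cdot 30\right)} = \sqrt{-2690 + \left(-1 + 60\right)} = \sqrt{-2690 + 59} = \sqrt{-2631} = i \sqrt{2631}$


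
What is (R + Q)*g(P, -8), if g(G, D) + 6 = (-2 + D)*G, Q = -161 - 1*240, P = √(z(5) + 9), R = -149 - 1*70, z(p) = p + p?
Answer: 3720 + 6200*√19 ≈ 30745.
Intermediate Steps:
z(p) = 2*p
R = -219 (R = -149 - 70 = -219)
P = √19 (P = √(2*5 + 9) = √(10 + 9) = √19 ≈ 4.3589)
Q = -401 (Q = -161 - 240 = -401)
g(G, D) = -6 + G*(-2 + D) (g(G, D) = -6 + (-2 + D)*G = -6 + G*(-2 + D))
(R + Q)*g(P, -8) = (-219 - 401)*(-6 - 2*√19 - 8*√19) = -620*(-6 - 10*√19) = 3720 + 6200*√19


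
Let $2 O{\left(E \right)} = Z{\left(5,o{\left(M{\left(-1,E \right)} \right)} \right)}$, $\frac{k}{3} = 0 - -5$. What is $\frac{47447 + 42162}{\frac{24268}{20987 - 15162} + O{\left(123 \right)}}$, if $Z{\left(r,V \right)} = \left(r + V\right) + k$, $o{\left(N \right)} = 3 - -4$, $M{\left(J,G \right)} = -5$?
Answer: $\frac{1043944850}{205811} \approx 5072.3$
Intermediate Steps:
$o{\left(N \right)} = 7$ ($o{\left(N \right)} = 3 + 4 = 7$)
$k = 15$ ($k = 3 \left(0 - -5\right) = 3 \left(0 + 5\right) = 3 \cdot 5 = 15$)
$Z{\left(r,V \right)} = 15 + V + r$ ($Z{\left(r,V \right)} = \left(r + V\right) + 15 = \left(V + r\right) + 15 = 15 + V + r$)
$O{\left(E \right)} = \frac{27}{2}$ ($O{\left(E \right)} = \frac{15 + 7 + 5}{2} = \frac{1}{2} \cdot 27 = \frac{27}{2}$)
$\frac{47447 + 42162}{\frac{24268}{20987 - 15162} + O{\left(123 \right)}} = \frac{47447 + 42162}{\frac{24268}{20987 - 15162} + \frac{27}{2}} = \frac{89609}{\frac{24268}{20987 - 15162} + \frac{27}{2}} = \frac{89609}{\frac{24268}{5825} + \frac{27}{2}} = \frac{89609}{\frac{205811}{11650}} = 89609 \cdot \frac{11650}{205811} = \frac{1043944850}{205811}$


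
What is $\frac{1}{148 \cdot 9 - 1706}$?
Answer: $- \frac{1}{374} \approx -0.0026738$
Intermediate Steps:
$\frac{1}{148 \cdot 9 - 1706} = \frac{1}{1332 - 1706} = \frac{1}{-374} = - \frac{1}{374}$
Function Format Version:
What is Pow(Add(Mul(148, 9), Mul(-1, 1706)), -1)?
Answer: Rational(-1, 374) ≈ -0.0026738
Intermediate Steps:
Pow(Add(Mul(148, 9), Mul(-1, 1706)), -1) = Pow(Add(1332, -1706), -1) = Pow(-374, -1) = Rational(-1, 374)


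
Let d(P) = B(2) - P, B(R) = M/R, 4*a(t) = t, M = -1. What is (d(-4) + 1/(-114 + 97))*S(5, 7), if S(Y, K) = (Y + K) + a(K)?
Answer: 6435/136 ≈ 47.316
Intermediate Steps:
a(t) = t/4
B(R) = -1/R
S(Y, K) = Y + 5*K/4 (S(Y, K) = (Y + K) + K/4 = (K + Y) + K/4 = Y + 5*K/4)
d(P) = -½ - P (d(P) = -1/2 - P = -1*½ - P = -½ - P)
(d(-4) + 1/(-114 + 97))*S(5, 7) = ((-½ - 1*(-4)) + 1/(-114 + 97))*(5 + (5/4)*7) = ((-½ + 4) + 1/(-17))*(5 + 35/4) = (7/2 - 1/17)*(55/4) = (117/34)*(55/4) = 6435/136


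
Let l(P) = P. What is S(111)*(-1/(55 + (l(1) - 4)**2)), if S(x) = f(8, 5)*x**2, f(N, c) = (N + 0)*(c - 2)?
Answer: -36963/8 ≈ -4620.4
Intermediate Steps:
f(N, c) = N*(-2 + c)
S(x) = 24*x**2 (S(x) = (8*(-2 + 5))*x**2 = (8*3)*x**2 = 24*x**2)
S(111)*(-1/(55 + (l(1) - 4)**2)) = (24*111**2)*(-1/(55 + (1 - 4)**2)) = (24*12321)*(-1/(55 + (-3)**2)) = 295704*(-1/(55 + 9)) = 295704*(-1/64) = -36963/8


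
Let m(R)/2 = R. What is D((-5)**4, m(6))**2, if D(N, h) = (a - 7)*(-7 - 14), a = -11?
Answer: 142884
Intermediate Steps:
m(R) = 2*R
D(N, h) = 378 (D(N, h) = (-11 - 7)*(-7 - 14) = -18*(-21) = 378)
D((-5)**4, m(6))**2 = 378**2 = 142884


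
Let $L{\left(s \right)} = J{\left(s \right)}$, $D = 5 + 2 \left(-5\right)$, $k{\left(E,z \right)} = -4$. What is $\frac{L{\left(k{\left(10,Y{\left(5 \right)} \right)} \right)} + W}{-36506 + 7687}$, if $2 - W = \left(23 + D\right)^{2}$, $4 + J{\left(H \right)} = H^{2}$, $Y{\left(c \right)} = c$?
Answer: $\frac{310}{28819} \approx 0.010757$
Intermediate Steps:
$D = -5$ ($D = 5 - 10 = -5$)
$J{\left(H \right)} = -4 + H^{2}$
$L{\left(s \right)} = -4 + s^{2}$
$W = -322$ ($W = 2 - \left(23 - 5\right)^{2} = 2 - 18^{2} = 2 - 324 = -322$)
$\frac{L{\left(k{\left(10,Y{\left(5 \right)} \right)} \right)} + W}{-36506 + 7687} = \frac{\left(-4 + \left(-4\right)^{2}\right) - 322}{-36506 + 7687} = \frac{\left(-4 + 16\right) - 322}{-28819} = \left(12 - 322\right) \left(- \frac{1}{28819}\right) = \left(-310\right) \left(- \frac{1}{28819}\right) = \frac{310}{28819}$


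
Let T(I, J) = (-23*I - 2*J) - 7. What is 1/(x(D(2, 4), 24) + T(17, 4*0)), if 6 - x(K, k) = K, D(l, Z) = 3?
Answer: -1/395 ≈ -0.0025316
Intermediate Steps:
x(K, k) = 6 - K
T(I, J) = -7 - 23*I - 2*J
1/(x(D(2, 4), 24) + T(17, 4*0)) = 1/((6 - 1*3) + (-7 - 23*17 - 8*0)) = 1/((6 - 3) + (-7 - 391 - 2*0)) = 1/(3 + (-7 - 391 + 0)) = 1/(3 - 398) = 1/(-395) = -1/395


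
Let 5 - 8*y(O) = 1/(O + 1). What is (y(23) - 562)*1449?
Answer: -52060155/64 ≈ -8.1344e+5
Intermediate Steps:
y(O) = 5/8 - 1/(8*(1 + O)) (y(O) = 5/8 - 1/(8*(O + 1)) = 5/8 - 1/(8*(1 + O)))
(y(23) - 562)*1449 = ((4 + 5*23)/(8*(1 + 23)) - 562)*1449 = ((1/8)*(4 + 115)/24 - 562)*1449 = ((1/8)*(1/24)*119 - 562)*1449 = (119/192 - 562)*1449 = -107785/192*1449 = -52060155/64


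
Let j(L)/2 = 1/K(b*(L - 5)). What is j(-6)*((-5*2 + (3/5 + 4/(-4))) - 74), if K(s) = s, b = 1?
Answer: 844/55 ≈ 15.345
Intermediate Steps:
j(L) = 2/(-5 + L) (j(L) = 2/((1*(L - 5))) = 2/((1*(-5 + L))) = 2/(-5 + L))
j(-6)*((-5*2 + (3/5 + 4/(-4))) - 74) = (2/(-5 - 6))*((-5*2 + (3/5 + 4/(-4))) - 74) = (2/(-11))*((-10 + (3*(⅕) + 4*(-¼))) - 74) = (2*(-1/11))*((-10 + (⅗ - 1)) - 74) = -2*((-10 - ⅖) - 74)/11 = -2*(-52/5 - 74)/11 = -2/11*(-422/5) = 844/55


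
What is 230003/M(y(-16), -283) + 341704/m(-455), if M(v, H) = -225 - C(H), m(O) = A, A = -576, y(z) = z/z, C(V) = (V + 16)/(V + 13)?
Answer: -2359159147/1464408 ≈ -1611.0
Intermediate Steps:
C(V) = (16 + V)/(13 + V)
y(z) = 1
m(O) = -576
M(v, H) = -225 - (16 + H)/(13 + H)
230003/M(y(-16), -283) + 341704/m(-455) = 230003/(((-2941 - 226*(-283))/(13 - 283))) + 341704/(-576) = 230003/(((-2941 + 63958)/(-270))) + 341704*(-1/576) = 230003/((-1/270*61017)) - 42713/72 = 230003/(-20339/90) - 42713/72 = 230003*(-90/20339) - 42713/72 = -20700270/20339 - 42713/72 = -2359159147/1464408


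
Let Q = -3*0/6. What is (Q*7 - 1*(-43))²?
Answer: 1849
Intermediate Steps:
Q = 0 (Q = 0*(⅙) = 0)
(Q*7 - 1*(-43))² = (0*7 - 1*(-43))² = (0 + 43)² = 43² = 1849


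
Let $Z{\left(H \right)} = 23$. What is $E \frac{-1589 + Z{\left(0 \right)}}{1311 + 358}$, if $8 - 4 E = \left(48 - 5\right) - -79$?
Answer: $\frac{44631}{1669} \approx 26.741$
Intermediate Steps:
$E = - \frac{57}{2}$ ($E = 2 - \frac{\left(48 - 5\right) - -79}{4} = 2 - \frac{43 + 79}{4} = 2 - \frac{61}{2} = - \frac{57}{2} \approx -28.5$)
$E \frac{-1589 + Z{\left(0 \right)}}{1311 + 358} = - \frac{57 \frac{-1589 + 23}{1311 + 358}}{2} = - \frac{57 \left(- \frac{1566}{1669}\right)}{2} = - \frac{57 \left(\left(-1566\right) \frac{1}{1669}\right)}{2} = \left(- \frac{57}{2}\right) \left(- \frac{1566}{1669}\right) = \frac{44631}{1669}$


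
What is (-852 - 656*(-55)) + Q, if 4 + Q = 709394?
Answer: 744618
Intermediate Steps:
Q = 709390 (Q = -4 + 709394 = 709390)
(-852 - 656*(-55)) + Q = (-852 - 656*(-55)) + 709390 = (-852 + 36080) + 709390 = 35228 + 709390 = 744618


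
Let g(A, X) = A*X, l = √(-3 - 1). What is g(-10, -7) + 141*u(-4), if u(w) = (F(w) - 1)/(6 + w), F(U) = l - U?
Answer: 563/2 + 141*I ≈ 281.5 + 141.0*I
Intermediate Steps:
l = 2*I (l = √(-4) = 2*I ≈ 2.0*I)
F(U) = -U + 2*I (F(U) = 2*I - U = -U + 2*I)
u(w) = (-1 - w + 2*I)/(6 + w) (u(w) = ((-w + 2*I) - 1)/(6 + w) = (-1 - w + 2*I)/(6 + w))
g(-10, -7) + 141*u(-4) = -10*(-7) + 141*((-1 - 1*(-4) + 2*I)/(6 - 4)) = 70 + 141*((-1 + 4 + 2*I)/2) = 70 + 141*((3 + 2*I)/2) = 70 + 141*(3/2 + I) = 70 + (423/2 + 141*I) = 563/2 + 141*I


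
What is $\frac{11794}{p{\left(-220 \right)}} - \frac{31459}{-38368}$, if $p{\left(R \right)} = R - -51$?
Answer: $- \frac{447195621}{6484192} \approx -68.967$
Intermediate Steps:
$p{\left(R \right)} = 51 + R$ ($p{\left(R \right)} = R + 51 = 51 + R$)
$\frac{11794}{p{\left(-220 \right)}} - \frac{31459}{-38368} = \frac{11794}{51 - 220} - \frac{31459}{-38368} = \frac{11794}{-169} - - \frac{31459}{38368} = 11794 \left(- \frac{1}{169}\right) + \frac{31459}{38368} = - \frac{11794}{169} + \frac{31459}{38368} = - \frac{447195621}{6484192}$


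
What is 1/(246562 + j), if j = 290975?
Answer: 1/537537 ≈ 1.8603e-6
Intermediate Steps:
1/(246562 + j) = 1/(246562 + 290975) = 1/537537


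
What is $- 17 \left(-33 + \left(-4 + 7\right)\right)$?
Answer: $510$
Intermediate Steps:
$- 17 \left(-33 + \left(-4 + 7\right)\right) = - 17 \left(-33 + 3\right) = \left(-17\right) \left(-30\right) = 510$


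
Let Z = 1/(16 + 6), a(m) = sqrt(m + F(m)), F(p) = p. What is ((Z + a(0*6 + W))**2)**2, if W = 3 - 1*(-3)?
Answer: 33767713/234256 + 5809*sqrt(3)/1331 ≈ 151.71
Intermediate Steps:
W = 6 (W = 3 + 3 = 6)
a(m) = sqrt(2)*sqrt(m) (a(m) = sqrt(m + m) = sqrt(2*m) = sqrt(2)*sqrt(m))
Z = 1/22 ≈ 0.045455
((Z + a(0*6 + W))**2)**2 = ((1/22 + sqrt(2)*sqrt(0*6 + 6))**2)**2 = ((1/22 + sqrt(2)*sqrt(0 + 6))**2)**2 = ((1/22 + sqrt(2)*sqrt(6))**2)**2 = ((1/22 + 2*sqrt(3))**2)**2 = (1/22 + 2*sqrt(3))**4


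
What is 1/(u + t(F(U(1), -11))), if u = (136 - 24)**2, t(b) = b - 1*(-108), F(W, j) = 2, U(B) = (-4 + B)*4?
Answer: 1/12654 ≈ 7.9026e-5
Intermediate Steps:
U(B) = -16 + 4*B
t(b) = 108 + b (t(b) = b + 108 = 108 + b)
u = 12544 (u = 112**2 = 12544)
1/(u + t(F(U(1), -11))) = 1/(12544 + (108 + 2)) = 1/(12544 + 110) = 1/12654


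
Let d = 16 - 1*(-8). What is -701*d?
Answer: -16824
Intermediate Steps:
d = 24 (d = 16 + 8 = 24)
-701*d = -701*24 = -16824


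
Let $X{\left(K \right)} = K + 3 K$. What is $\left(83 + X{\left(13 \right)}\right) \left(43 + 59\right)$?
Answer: $13770$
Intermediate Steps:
$X{\left(K \right)} = 4 K$
$\left(83 + X{\left(13 \right)}\right) \left(43 + 59\right) = \left(83 + 4 \cdot 13\right) \left(43 + 59\right) = \left(83 + 52\right) 102 = 135 \cdot 102 = 13770$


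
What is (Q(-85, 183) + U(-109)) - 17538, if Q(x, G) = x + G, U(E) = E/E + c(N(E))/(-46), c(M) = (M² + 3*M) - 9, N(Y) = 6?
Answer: -802239/46 ≈ -17440.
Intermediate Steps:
c(M) = -9 + M² + 3*M
U(E) = 1/46 (U(E) = E/E + (-9 + 6² + 3*6)/(-46) = 1 + (-9 + 36 + 18)*(-1/46) = 1 + 45*(-1/46) = 1 - 45/46 = 1/46)
Q(x, G) = G + x
(Q(-85, 183) + U(-109)) - 17538 = ((183 - 85) + 1/46) - 17538 = (98 + 1/46) - 17538 = 4509/46 - 17538 = -802239/46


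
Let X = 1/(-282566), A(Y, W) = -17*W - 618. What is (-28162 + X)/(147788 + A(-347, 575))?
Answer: -7957623693/38823155570 ≈ -0.20497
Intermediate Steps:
A(Y, W) = -618 - 17*W
X = -1/282566 ≈ -3.5390e-6
(-28162 + X)/(147788 + A(-347, 575)) = (-28162 - 1/282566)/(147788 + (-618 - 17*575)) = -7957623693/(282566*(147788 + (-618 - 9775))) = -7957623693/(282566*(147788 - 10393)) = -7957623693/282566/137395 = -7957623693/282566*1/137395 = -7957623693/38823155570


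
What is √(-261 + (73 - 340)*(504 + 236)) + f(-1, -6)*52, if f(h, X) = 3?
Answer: 156 + I*√197841 ≈ 156.0 + 444.79*I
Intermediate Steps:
√(-261 + (73 - 340)*(504 + 236)) + f(-1, -6)*52 = √(-261 + (73 - 340)*(504 + 236)) + 3*52 = √(-261 - 267*740) + 156 = √(-261 - 197580) + 156 = √(-197841) + 156 = I*√197841 + 156 = 156 + I*√197841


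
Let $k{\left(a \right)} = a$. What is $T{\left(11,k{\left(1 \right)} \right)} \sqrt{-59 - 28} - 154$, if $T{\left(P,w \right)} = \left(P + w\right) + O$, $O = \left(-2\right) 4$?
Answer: $-154 + 4 i \sqrt{87} \approx -154.0 + 37.31 i$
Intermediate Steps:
$O = -8$
$T{\left(P,w \right)} = -8 + P + w$ ($T{\left(P,w \right)} = \left(P + w\right) - 8 = -8 + P + w$)
$T{\left(11,k{\left(1 \right)} \right)} \sqrt{-59 - 28} - 154 = \left(-8 + 11 + 1\right) \sqrt{-59 - 28} - 154 = 4 \sqrt{-87} - 154 = 4 i \sqrt{87} - 154 = -154 + 4 i \sqrt{87}$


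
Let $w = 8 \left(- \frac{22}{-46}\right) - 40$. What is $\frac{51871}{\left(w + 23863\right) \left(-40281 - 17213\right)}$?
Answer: $- \frac{1193033}{31507689398} \approx -3.7865 \cdot 10^{-5}$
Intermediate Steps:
$w = - \frac{832}{23}$ ($w = 8 \left(\left(-22\right) \left(- \frac{1}{46}\right)\right) - 40 = 8 \cdot \frac{11}{23} - 40 = \frac{88}{23} - 40 = - \frac{832}{23} \approx -36.174$)
$\frac{51871}{\left(w + 23863\right) \left(-40281 - 17213\right)} = \frac{51871}{\left(- \frac{832}{23} + 23863\right) \left(-40281 - 17213\right)} = \frac{51871}{\frac{548017}{23} \left(-57494\right)} = \frac{51871}{- \frac{31507689398}{23}} = 51871 \left(- \frac{23}{31507689398}\right) = - \frac{1193033}{31507689398}$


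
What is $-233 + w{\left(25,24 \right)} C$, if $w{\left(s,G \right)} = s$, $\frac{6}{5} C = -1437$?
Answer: $- \frac{60341}{2} \approx -30171.0$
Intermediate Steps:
$C = - \frac{2395}{2}$ ($C = \frac{5}{6} \left(-1437\right) = - \frac{2395}{2} \approx -1197.5$)
$-233 + w{\left(25,24 \right)} C = -233 + 25 \left(- \frac{2395}{2}\right) = -233 - \frac{59875}{2} = - \frac{60341}{2}$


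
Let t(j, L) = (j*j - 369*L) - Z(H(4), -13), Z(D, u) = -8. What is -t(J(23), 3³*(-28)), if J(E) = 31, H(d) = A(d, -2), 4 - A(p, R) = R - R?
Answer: -279933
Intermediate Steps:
A(p, R) = 4 (A(p, R) = 4 - (R - R) = 4 - 1*0 = 4 + 0 = 4)
H(d) = 4
t(j, L) = 8 + j² - 369*L (t(j, L) = (j*j - 369*L) - 1*(-8) = (j² - 369*L) + 8 = 8 + j² - 369*L)
-t(J(23), 3³*(-28)) = -(8 + 31² - 369*3³*(-28)) = -(8 + 961 - 9963*(-28)) = -(8 + 961 - 369*(-756)) = -(8 + 961 + 278964) = -1*279933 = -279933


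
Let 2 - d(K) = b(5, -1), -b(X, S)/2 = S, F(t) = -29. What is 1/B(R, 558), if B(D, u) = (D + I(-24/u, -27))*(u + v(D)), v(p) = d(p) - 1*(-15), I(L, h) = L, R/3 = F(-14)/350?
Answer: -10850/1812781 ≈ -0.0059853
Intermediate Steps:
b(X, S) = -2*S
R = -87/350 (R = 3*(-29/350) = -87/350 ≈ -0.24857)
d(K) = 0 (d(K) = 2 - (-2)*(-1) = 2 - 1*2 = 2 - 2 = 0)
v(p) = 15 (v(p) = 0 - 1*(-15) = 0 + 15 = 15)
B(D, u) = (15 + u)*(D - 24/u) (B(D, u) = (D - 24/u)*(u + 15) = (D - 24/u)*(15 + u) = (15 + u)*(D - 24/u))
1/B(R, 558) = 1/(-24 - 360/558 + 15*(-87/350) - 87/350*558) = 1/(-24 - 360*1/558 - 261/70 - 24273/175) = 1/(-24 - 20/31 - 261/70 - 24273/175) = 1/(-1812781/10850) = -10850/1812781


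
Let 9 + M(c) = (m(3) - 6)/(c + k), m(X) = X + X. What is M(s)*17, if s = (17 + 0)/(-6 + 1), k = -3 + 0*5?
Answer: -153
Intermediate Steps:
k = -3 (k = -3 + 0 = -3)
m(X) = 2*X
s = -17/5 (s = 17/(-5) = 17*(-1/5) = -17/5 ≈ -3.4000)
M(c) = -9 (M(c) = -9 + (2*3 - 6)/(c - 3) = -9 + (6 - 6)/(-3 + c) = -9 + 0/(-3 + c) = -9 + 0 = -9)
M(s)*17 = -9*17 = -153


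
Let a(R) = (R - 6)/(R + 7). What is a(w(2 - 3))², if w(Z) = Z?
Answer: 49/36 ≈ 1.3611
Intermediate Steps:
a(R) = (-6 + R)/(7 + R)
a(w(2 - 3))² = ((-6 + (2 - 3))/(7 + (2 - 3)))² = ((-6 - 1)/(7 - 1))² = (-7/6)² = 49/36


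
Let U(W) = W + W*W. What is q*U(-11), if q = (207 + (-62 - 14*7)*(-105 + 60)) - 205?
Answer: 792220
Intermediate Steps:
U(W) = W + W²
q = 7202 (q = (207 + (-62 - 98)*(-45)) - 205 = (207 - 160*(-45)) - 205 = (207 + 7200) - 205 = 7407 - 205 = 7202)
q*U(-11) = 7202*(-11*(1 - 11)) = 7202*(-11*(-10)) = 7202*110 = 792220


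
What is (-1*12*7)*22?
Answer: -1848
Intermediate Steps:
(-1*12*7)*22 = -12*7*22 = -84*22 = -1848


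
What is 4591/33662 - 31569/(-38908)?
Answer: 620651153/654860548 ≈ 0.94776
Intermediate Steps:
4591/33662 - 31569/(-38908) = 4591*(1/33662) - 31569*(-1/38908) = 4591/33662 + 31569/38908 = 620651153/654860548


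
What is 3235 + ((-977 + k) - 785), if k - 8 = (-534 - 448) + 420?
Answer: 919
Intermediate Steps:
k = -554 (k = 8 + ((-534 - 448) + 420) = 8 + (-982 + 420) = 8 - 562 = -554)
3235 + ((-977 + k) - 785) = 3235 + ((-977 - 554) - 785) = 3235 + (-1531 - 785) = 3235 - 2316 = 919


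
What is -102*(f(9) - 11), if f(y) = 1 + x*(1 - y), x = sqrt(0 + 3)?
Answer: 1020 + 816*sqrt(3) ≈ 2433.4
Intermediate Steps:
x = sqrt(3) ≈ 1.7320
f(y) = 1 + sqrt(3)*(1 - y)
-102*(f(9) - 11) = -102*((1 + sqrt(3) - 1*9*sqrt(3)) - 11) = -102*((1 + sqrt(3) - 9*sqrt(3)) - 11) = -102*((1 - 8*sqrt(3)) - 11) = -102*(-10 - 8*sqrt(3)) = 1020 + 816*sqrt(3)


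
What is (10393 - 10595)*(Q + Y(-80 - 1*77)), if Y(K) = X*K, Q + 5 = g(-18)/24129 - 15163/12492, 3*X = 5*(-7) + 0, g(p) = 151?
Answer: -686087904045/1860614 ≈ -3.6874e+5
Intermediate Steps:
X = -35/3 (X = (5*(-7) + 0)/3 = (-35 + 0)/3 = (⅓)*(-35) = -35/3 ≈ -11.667)
Q = -69299225/11163684 (Q = -5 + (151/24129 - 15163/12492) = -5 - 13480805/11163684 = -69299225/11163684 ≈ -6.2076)
Y(K) = -35*K/3
(10393 - 10595)*(Q + Y(-80 - 1*77)) = (10393 - 10595)*(-69299225/11163684 - 35*(-80 - 1*77)/3) = -202*(-69299225/11163684 - 35*(-80 - 77)/3) = -202*(-69299225/11163684 - 35/3*(-157)) = -202*(-69299225/11163684 + 5495/3) = -202*6792949545/3721228 = -686087904045/1860614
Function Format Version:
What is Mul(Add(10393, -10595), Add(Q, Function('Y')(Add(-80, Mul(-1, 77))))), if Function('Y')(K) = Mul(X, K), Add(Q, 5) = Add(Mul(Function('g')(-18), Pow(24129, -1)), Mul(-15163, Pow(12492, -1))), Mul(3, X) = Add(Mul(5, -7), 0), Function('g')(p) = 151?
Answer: Rational(-686087904045, 1860614) ≈ -3.6874e+5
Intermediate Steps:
X = Rational(-35, 3) (X = Mul(Rational(1, 3), Add(Mul(5, -7), 0)) = Mul(Rational(1, 3), Add(-35, 0)) = Mul(Rational(1, 3), -35) = Rational(-35, 3) ≈ -11.667)
Q = Rational(-69299225, 11163684) (Q = Add(-5, Add(Mul(151, Pow(24129, -1)), Mul(-15163, Pow(12492, -1)))) = Add(-5, Add(Mul(151, Rational(1, 24129)), Mul(-15163, Rational(1, 12492)))) = Add(-5, Add(Rational(151, 24129), Rational(-15163, 12492))) = Add(-5, Rational(-13480805, 11163684)) = Rational(-69299225, 11163684) ≈ -6.2076)
Function('Y')(K) = Mul(Rational(-35, 3), K)
Mul(Add(10393, -10595), Add(Q, Function('Y')(Add(-80, Mul(-1, 77))))) = Mul(Add(10393, -10595), Add(Rational(-69299225, 11163684), Mul(Rational(-35, 3), Add(-80, Mul(-1, 77))))) = Mul(-202, Add(Rational(-69299225, 11163684), Mul(Rational(-35, 3), Add(-80, -77)))) = Mul(-202, Add(Rational(-69299225, 11163684), Mul(Rational(-35, 3), -157))) = Mul(-202, Add(Rational(-69299225, 11163684), Rational(5495, 3))) = Mul(-202, Rational(6792949545, 3721228)) = Rational(-686087904045, 1860614)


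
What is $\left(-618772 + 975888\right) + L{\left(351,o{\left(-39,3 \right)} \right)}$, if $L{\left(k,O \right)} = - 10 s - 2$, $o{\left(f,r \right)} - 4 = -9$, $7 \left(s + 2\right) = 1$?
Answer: $\frac{2499928}{7} \approx 3.5713 \cdot 10^{5}$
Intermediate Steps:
$s = - \frac{13}{7}$ ($s = -2 + \frac{1}{7} \cdot 1 = -2 + \frac{1}{7} = - \frac{13}{7} \approx -1.8571$)
$o{\left(f,r \right)} = -5$ ($o{\left(f,r \right)} = 4 - 9 = -5$)
$L{\left(k,O \right)} = \frac{116}{7}$ ($L{\left(k,O \right)} = \left(-10\right) \left(- \frac{13}{7}\right) - 2 = \frac{130}{7} - 2 = \frac{116}{7}$)
$\left(-618772 + 975888\right) + L{\left(351,o{\left(-39,3 \right)} \right)} = \left(-618772 + 975888\right) + \frac{116}{7} = 357116 + \frac{116}{7} = \frac{2499928}{7}$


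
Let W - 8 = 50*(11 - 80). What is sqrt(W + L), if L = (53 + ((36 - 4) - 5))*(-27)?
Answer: I*sqrt(5602) ≈ 74.847*I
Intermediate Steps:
W = -3442 (W = 8 + 50*(11 - 80) = 8 + 50*(-69) = 8 - 3450 = -3442)
L = -2160 (L = (53 + (32 - 5))*(-27) = (53 + 27)*(-27) = 80*(-27) = -2160)
sqrt(W + L) = sqrt(-3442 - 2160) = sqrt(-5602) = I*sqrt(5602)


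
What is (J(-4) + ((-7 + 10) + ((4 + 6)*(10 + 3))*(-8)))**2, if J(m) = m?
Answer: 1083681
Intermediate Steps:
(J(-4) + ((-7 + 10) + ((4 + 6)*(10 + 3))*(-8)))**2 = (-4 + ((-7 + 10) + ((4 + 6)*(10 + 3))*(-8)))**2 = (-4 + (3 + (10*13)*(-8)))**2 = (-4 + (3 + 130*(-8)))**2 = (-4 + (3 - 1040))**2 = (-4 - 1037)**2 = (-1041)**2 = 1083681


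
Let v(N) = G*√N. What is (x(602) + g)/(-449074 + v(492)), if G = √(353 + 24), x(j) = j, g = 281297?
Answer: -63296755763/100833635996 - 281899*√46371/100833635996 ≈ -0.62834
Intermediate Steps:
G = √377 ≈ 19.416
v(N) = √377*√N
(x(602) + g)/(-449074 + v(492)) = (602 + 281297)/(-449074 + √377*√492) = 281899/(-449074 + √377*(2*√123)) = 281899/(-449074 + 2*√46371)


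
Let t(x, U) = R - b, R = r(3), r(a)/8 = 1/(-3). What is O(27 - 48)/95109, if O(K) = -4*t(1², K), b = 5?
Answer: 92/285327 ≈ 0.00032244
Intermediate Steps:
r(a) = -8/3 (r(a) = 8/(-3) = 8*(-⅓) = -8/3)
R = -8/3 ≈ -2.6667
t(x, U) = -23/3 (t(x, U) = -8/3 - 1*5 = -8/3 - 5 = -23/3)
O(K) = 92/3 (O(K) = -4*(-23/3) = 92/3)
O(27 - 48)/95109 = (92/3)/95109 = (92/3)*(1/95109) = 92/285327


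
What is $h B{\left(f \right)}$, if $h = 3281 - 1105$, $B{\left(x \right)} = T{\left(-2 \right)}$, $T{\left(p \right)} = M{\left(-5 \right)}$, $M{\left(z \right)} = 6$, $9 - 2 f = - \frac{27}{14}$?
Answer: $13056$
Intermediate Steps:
$f = \frac{153}{28}$ ($f = \frac{9}{2} - \frac{\left(-27\right) \frac{1}{14}}{2} = \frac{9}{2} - - \frac{27}{28} = \frac{9}{2} + \frac{27}{28} = \frac{153}{28} \approx 5.4643$)
$T{\left(p \right)} = 6$
$B{\left(x \right)} = 6$
$h = 2176$ ($h = 3281 - 1105 = 2176$)
$h B{\left(f \right)} = 2176 \cdot 6 = 13056$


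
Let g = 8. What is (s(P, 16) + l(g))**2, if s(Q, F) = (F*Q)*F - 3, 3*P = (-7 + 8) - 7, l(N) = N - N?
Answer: 265225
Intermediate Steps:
l(N) = 0
P = -2 (P = ((-7 + 8) - 7)/3 = (1 - 7)/3 = (1/3)*(-6) = -2)
s(Q, F) = -3 + Q*F**2 (s(Q, F) = Q*F**2 - 3 = -3 + Q*F**2)
(s(P, 16) + l(g))**2 = ((-3 - 2*16**2) + 0)**2 = ((-3 - 2*256) + 0)**2 = ((-3 - 512) + 0)**2 = (-515 + 0)**2 = (-515)**2 = 265225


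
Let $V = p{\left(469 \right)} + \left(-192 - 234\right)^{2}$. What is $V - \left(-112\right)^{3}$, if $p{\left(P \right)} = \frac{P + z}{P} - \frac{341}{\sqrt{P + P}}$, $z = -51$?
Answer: $\frac{744023894}{469} - \frac{341 \sqrt{938}}{938} \approx 1.5864 \cdot 10^{6}$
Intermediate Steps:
$p{\left(P \right)} = \frac{-51 + P}{P} - \frac{341 \sqrt{2}}{2 \sqrt{P}}$ ($p{\left(P \right)} = \frac{P - 51}{P} - \frac{341}{\sqrt{P + P}} = \frac{-51 + P}{P} - \frac{341}{\sqrt{2 P}} = \frac{-51 + P}{P} - \frac{341}{\sqrt{2} \sqrt{P}} = \frac{-51 + P}{P} - 341 \frac{\sqrt{2}}{2 \sqrt{P}} = \frac{-51 + P}{P} - \frac{341 \sqrt{2}}{2 \sqrt{P}}$)
$V = \frac{85112662}{469} - \frac{341 \sqrt{938}}{938}$ ($V = \left(1 - \frac{51}{469} - \frac{341 \sqrt{2}}{2 \sqrt{469}}\right) + \left(-192 - 234\right)^{2} = \left(1 - \frac{51}{469} - \frac{341 \sqrt{2} \frac{\sqrt{469}}{469}}{2}\right) + \left(-426\right)^{2} = \left(1 - \frac{51}{469} - \frac{341 \sqrt{938}}{938}\right) + 181476 = \left(\frac{418}{469} - \frac{341 \sqrt{938}}{938}\right) + 181476 = \frac{85112662}{469} - \frac{341 \sqrt{938}}{938} \approx 1.8147 \cdot 10^{5}$)
$V - \left(-112\right)^{3} = \left(\frac{85112662}{469} - \frac{341 \sqrt{938}}{938}\right) - \left(-112\right)^{3} = \left(\frac{85112662}{469} - \frac{341 \sqrt{938}}{938}\right) - -1404928 = \left(\frac{85112662}{469} - \frac{341 \sqrt{938}}{938}\right) + 1404928 = \frac{744023894}{469} - \frac{341 \sqrt{938}}{938}$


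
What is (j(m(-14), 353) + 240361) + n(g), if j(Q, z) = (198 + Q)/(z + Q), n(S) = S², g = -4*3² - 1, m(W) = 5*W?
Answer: 68409718/283 ≈ 2.4173e+5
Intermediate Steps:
g = -37 (g = -4*9 - 1 = -36 - 1 = -37)
j(Q, z) = (198 + Q)/(Q + z)
(j(m(-14), 353) + 240361) + n(g) = ((198 + 5*(-14))/(5*(-14) + 353) + 240361) + (-37)² = ((198 - 70)/(-70 + 353) + 240361) + 1369 = (128/283 + 240361) + 1369 = 68022291/283 + 1369 = 68409718/283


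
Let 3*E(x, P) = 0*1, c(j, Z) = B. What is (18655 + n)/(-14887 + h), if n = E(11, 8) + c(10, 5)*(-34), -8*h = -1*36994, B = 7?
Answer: -73668/41051 ≈ -1.7945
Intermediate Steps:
c(j, Z) = 7
h = 18497/4 (h = -(-1)*36994/8 = -⅛*(-36994) = 18497/4 ≈ 4624.3)
E(x, P) = 0 (E(x, P) = (0*1)/3 = (⅓)*0 = 0)
n = -238 (n = 0 + 7*(-34) = 0 - 238 = -238)
(18655 + n)/(-14887 + h) = (18655 - 238)/(-14887 + 18497/4) = 18417/(-41051/4) = 18417*(-4/41051) = -73668/41051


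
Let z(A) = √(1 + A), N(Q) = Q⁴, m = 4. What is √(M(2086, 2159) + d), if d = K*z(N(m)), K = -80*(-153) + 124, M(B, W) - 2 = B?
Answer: 2*√(522 + 3091*√257) ≈ 447.55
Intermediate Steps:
M(B, W) = 2 + B
K = 12364 (K = 12240 + 124 = 12364)
d = 12364*√257 (d = 12364*√(1 + 4⁴) = 12364*√(1 + 256) = 12364*√257 ≈ 1.9821e+5)
√(M(2086, 2159) + d) = √((2 + 2086) + 12364*√257) = √(2088 + 12364*√257)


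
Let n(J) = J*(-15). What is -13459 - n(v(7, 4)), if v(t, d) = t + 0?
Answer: -13354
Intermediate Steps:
v(t, d) = t
n(J) = -15*J
-13459 - n(v(7, 4)) = -13459 - (-15)*7 = -13459 - 1*(-105) = -13459 + 105 = -13354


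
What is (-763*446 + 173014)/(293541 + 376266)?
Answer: -167284/669807 ≈ -0.24975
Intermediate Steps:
(-763*446 + 173014)/(293541 + 376266) = (-340298 + 173014)/669807 = -167284*1/669807 = -167284/669807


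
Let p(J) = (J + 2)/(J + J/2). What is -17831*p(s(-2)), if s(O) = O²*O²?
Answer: -53493/4 ≈ -13373.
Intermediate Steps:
s(O) = O⁴
p(J) = 2*(2 + J)/(3*J) (p(J) = (2 + J)/(J + J*(½)) = (2 + J)/(J + J/2) = (2 + J)/((3*J/2)) = (2 + J)*(2/(3*J)) = 2*(2 + J)/(3*J))
-17831*p(s(-2)) = -35662*(2 + (-2)⁴)/(3*((-2)⁴)) = -35662*(2 + 16)/(3*16) = -35662*18/(3*16) = -17831*¾ = -53493/4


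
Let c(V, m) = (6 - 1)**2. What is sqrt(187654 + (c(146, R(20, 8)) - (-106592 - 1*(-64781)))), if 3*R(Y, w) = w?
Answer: sqrt(229490) ≈ 479.05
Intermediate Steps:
R(Y, w) = w/3
c(V, m) = 25 (c(V, m) = 5**2 = 25)
sqrt(187654 + (c(146, R(20, 8)) - (-106592 - 1*(-64781)))) = sqrt(187654 + (25 - (-106592 - 1*(-64781)))) = sqrt(187654 + (25 - (-106592 + 64781))) = sqrt(187654 + (25 - 1*(-41811))) = sqrt(187654 + (25 + 41811)) = sqrt(187654 + 41836) = sqrt(229490)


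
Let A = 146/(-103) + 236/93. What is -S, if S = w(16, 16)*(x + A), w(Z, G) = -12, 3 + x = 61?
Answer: 2265248/3193 ≈ 709.44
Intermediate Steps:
x = 58 (x = -3 + 61 = 58)
A = 10730/9579 (A = 146*(-1/103) + 236*(1/93) = -146/103 + 236/93 = 10730/9579 ≈ 1.1202)
S = -2265248/3193 (S = -12*(58 + 10730/9579) = -12*566312/9579 = -2265248/3193 ≈ -709.44)
-S = -1*(-2265248/3193) = 2265248/3193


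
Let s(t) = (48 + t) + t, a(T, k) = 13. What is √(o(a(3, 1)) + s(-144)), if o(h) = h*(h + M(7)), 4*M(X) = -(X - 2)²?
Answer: I*√609/2 ≈ 12.339*I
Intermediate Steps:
M(X) = -(-2 + X)²/4 (M(X) = (-(X - 2)²)/4 = (-(-2 + X)²)/4 = -(-2 + X)²/4)
o(h) = h*(-25/4 + h) (o(h) = h*(h - (-2 + 7)²/4) = h*(h - ¼*5²) = h*(h - ¼*25) = h*(h - 25/4) = h*(-25/4 + h))
s(t) = 48 + 2*t
√(o(a(3, 1)) + s(-144)) = √((¼)*13*(-25 + 4*13) + (48 + 2*(-144))) = √((¼)*13*(-25 + 52) + (48 - 288)) = √((¼)*13*27 - 240) = √(351/4 - 240) = √(-609/4) = I*√609/2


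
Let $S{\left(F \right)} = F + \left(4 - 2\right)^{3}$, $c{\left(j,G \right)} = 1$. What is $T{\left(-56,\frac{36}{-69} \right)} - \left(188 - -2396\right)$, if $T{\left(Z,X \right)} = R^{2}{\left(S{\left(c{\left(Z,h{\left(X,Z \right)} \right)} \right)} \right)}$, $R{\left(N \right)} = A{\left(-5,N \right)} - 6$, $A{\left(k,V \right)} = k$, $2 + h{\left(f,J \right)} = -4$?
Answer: $-2463$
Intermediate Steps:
$h{\left(f,J \right)} = -6$ ($h{\left(f,J \right)} = -2 - 4 = -6$)
$S{\left(F \right)} = 8 + F$ ($S{\left(F \right)} = F + 2^{3} = F + 8 = 8 + F$)
$R{\left(N \right)} = -11$ ($R{\left(N \right)} = -5 - 6 = -11$)
$T{\left(Z,X \right)} = 121$ ($T{\left(Z,X \right)} = \left(-11\right)^{2} = 121$)
$T{\left(-56,\frac{36}{-69} \right)} - \left(188 - -2396\right) = 121 - \left(188 - -2396\right) = 121 - \left(188 + 2396\right) = 121 - 2584 = -2463$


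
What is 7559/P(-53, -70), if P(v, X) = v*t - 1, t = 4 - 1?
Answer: -7559/160 ≈ -47.244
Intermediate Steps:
t = 3
P(v, X) = -1 + 3*v (P(v, X) = v*3 - 1 = 3*v - 1 = -1 + 3*v)
7559/P(-53, -70) = 7559/(-1 + 3*(-53)) = 7559/(-1 - 159) = 7559/(-160) = 7559*(-1/160) = -7559/160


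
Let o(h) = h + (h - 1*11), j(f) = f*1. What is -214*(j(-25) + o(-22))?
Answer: 17120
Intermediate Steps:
j(f) = f
o(h) = -11 + 2*h (o(h) = h + (h - 11) = h + (-11 + h) = -11 + 2*h)
-214*(j(-25) + o(-22)) = -214*(-25 + (-11 + 2*(-22))) = -214*(-25 + (-11 - 44)) = -214*(-25 - 55) = -214*(-80) = 17120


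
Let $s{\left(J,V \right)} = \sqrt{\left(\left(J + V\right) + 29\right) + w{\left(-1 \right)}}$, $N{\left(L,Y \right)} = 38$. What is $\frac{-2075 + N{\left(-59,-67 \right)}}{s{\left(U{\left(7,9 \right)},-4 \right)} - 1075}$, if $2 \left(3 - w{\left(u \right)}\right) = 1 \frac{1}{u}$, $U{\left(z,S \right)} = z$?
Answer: $\frac{1459850}{770393} + \frac{679 \sqrt{142}}{770393} \approx 1.9054$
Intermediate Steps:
$w{\left(u \right)} = 3 - \frac{1}{2 u}$ ($w{\left(u \right)} = 3 - \frac{1 \frac{1}{u}}{2} = 3 - \frac{1}{2 u}$)
$s{\left(J,V \right)} = \sqrt{\frac{65}{2} + J + V}$ ($s{\left(J,V \right)} = \sqrt{\left(\left(J + V\right) + 29\right) + \left(3 - \frac{1}{2 \left(-1\right)}\right)} = \sqrt{\left(29 + J + V\right) + \left(3 - - \frac{1}{2}\right)} = \sqrt{\left(29 + J + V\right) + \left(3 + \frac{1}{2}\right)} = \sqrt{\left(29 + J + V\right) + \frac{7}{2}} = \sqrt{\frac{65}{2} + J + V}$)
$\frac{-2075 + N{\left(-59,-67 \right)}}{s{\left(U{\left(7,9 \right)},-4 \right)} - 1075} = \frac{-2075 + 38}{\frac{\sqrt{130 + 4 \cdot 7 + 4 \left(-4\right)}}{2} - 1075} = - \frac{2037}{\frac{\sqrt{130 + 28 - 16}}{2} - 1075} = - \frac{2037}{\frac{\sqrt{142}}{2} - 1075} = - \frac{2037}{-1075 + \frac{\sqrt{142}}{2}}$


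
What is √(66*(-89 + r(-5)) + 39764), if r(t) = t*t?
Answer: 2*√8885 ≈ 188.52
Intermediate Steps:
r(t) = t²
√(66*(-89 + r(-5)) + 39764) = √(66*(-89 + (-5)²) + 39764) = √(66*(-89 + 25) + 39764) = √(66*(-64) + 39764) = √(-4224 + 39764) = √35540 = 2*√8885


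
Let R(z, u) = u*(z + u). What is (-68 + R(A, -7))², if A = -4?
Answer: 81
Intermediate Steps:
R(z, u) = u*(u + z)
(-68 + R(A, -7))² = (-68 - 7*(-7 - 4))² = (-68 - 7*(-11))² = (-68 + 77)² = 9² = 81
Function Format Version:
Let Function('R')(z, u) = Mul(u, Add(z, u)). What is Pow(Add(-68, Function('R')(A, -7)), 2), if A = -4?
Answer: 81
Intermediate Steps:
Function('R')(z, u) = Mul(u, Add(u, z))
Pow(Add(-68, Function('R')(A, -7)), 2) = Pow(Add(-68, Mul(-7, Add(-7, -4))), 2) = Pow(Add(-68, Mul(-7, -11)), 2) = Pow(Add(-68, 77), 2) = Pow(9, 2) = 81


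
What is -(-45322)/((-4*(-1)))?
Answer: 22661/2 ≈ 11331.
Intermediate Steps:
-(-45322)/((-4*(-1))) = -(-45322)/4 = -2666*(-17/4) = 22661/2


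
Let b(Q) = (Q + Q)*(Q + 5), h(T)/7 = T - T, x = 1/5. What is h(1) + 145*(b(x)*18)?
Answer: 27144/5 ≈ 5428.8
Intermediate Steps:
x = 1/5 ≈ 0.20000
h(T) = 0 (h(T) = 7*(T - T) = 7*0 = 0)
b(Q) = 2*Q*(5 + Q) (b(Q) = (2*Q)*(5 + Q) = 2*Q*(5 + Q))
h(1) + 145*(b(x)*18) = 0 + 145*((2*(1/5)*(5 + 1/5))*18) = 0 + 145*((2*(1/5)*(26/5))*18) = 0 + 145*((52/25)*18) = 0 + 145*(936/25) = 0 + 27144/5 = 27144/5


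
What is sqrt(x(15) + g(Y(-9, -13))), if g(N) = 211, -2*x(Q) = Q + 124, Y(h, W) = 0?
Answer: sqrt(566)/2 ≈ 11.895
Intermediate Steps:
x(Q) = -62 - Q/2 (x(Q) = -(Q + 124)/2 = -(124 + Q)/2 = -62 - Q/2)
sqrt(x(15) + g(Y(-9, -13))) = sqrt((-62 - 1/2*15) + 211) = sqrt((-62 - 15/2) + 211) = sqrt(-139/2 + 211) = sqrt(283/2) = sqrt(566)/2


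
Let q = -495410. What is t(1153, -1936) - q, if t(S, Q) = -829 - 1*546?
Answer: 494035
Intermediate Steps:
t(S, Q) = -1375 (t(S, Q) = -829 - 546 = -1375)
t(1153, -1936) - q = -1375 - 1*(-495410) = -1375 + 495410 = 494035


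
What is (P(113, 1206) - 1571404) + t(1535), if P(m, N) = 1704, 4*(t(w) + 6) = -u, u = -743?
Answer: -6278081/4 ≈ -1.5695e+6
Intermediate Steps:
t(w) = 719/4 (t(w) = -6 + (-1*(-743))/4 = -6 + (1/4)*743 = -6 + 743/4 = 719/4)
(P(113, 1206) - 1571404) + t(1535) = (1704 - 1571404) + 719/4 = -1569700 + 719/4 = -6278081/4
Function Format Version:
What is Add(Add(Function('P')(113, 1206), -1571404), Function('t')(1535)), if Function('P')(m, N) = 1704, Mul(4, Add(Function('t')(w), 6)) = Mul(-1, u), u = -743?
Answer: Rational(-6278081, 4) ≈ -1.5695e+6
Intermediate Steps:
Function('t')(w) = Rational(719, 4) (Function('t')(w) = Add(-6, Mul(Rational(1, 4), Mul(-1, -743))) = Add(-6, Mul(Rational(1, 4), 743)) = Add(-6, Rational(743, 4)) = Rational(719, 4))
Add(Add(Function('P')(113, 1206), -1571404), Function('t')(1535)) = Add(Add(1704, -1571404), Rational(719, 4)) = Add(-1569700, Rational(719, 4)) = Rational(-6278081, 4)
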